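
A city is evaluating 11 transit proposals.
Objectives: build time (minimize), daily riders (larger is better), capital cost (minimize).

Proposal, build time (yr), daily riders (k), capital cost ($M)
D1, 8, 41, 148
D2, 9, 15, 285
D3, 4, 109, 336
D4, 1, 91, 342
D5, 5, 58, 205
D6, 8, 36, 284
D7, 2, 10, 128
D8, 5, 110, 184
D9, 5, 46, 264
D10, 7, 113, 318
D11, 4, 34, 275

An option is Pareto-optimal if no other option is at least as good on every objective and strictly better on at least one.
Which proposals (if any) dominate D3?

D1: worse on build time (8 vs 4).
D2: worse on build time (9 vs 4).
D4: worse on daily riders (91 vs 109).
D5: worse on build time (5 vs 4).
D6: worse on build time (8 vs 4).
D7: worse on daily riders (10 vs 109).
D8: worse on build time (5 vs 4).
D9: worse on build time (5 vs 4).
D10: worse on build time (7 vs 4).
D11: worse on daily riders (34 vs 109).
No option dominates D3.

none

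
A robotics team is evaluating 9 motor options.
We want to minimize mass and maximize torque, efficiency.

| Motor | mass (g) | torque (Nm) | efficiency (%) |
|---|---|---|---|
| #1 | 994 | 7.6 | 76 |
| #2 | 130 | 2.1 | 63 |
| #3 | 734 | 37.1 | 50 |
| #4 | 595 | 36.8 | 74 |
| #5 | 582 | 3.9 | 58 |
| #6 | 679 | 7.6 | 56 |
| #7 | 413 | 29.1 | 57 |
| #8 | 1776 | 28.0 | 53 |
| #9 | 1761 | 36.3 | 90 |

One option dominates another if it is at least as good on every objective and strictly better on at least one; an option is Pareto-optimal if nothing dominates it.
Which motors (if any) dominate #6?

#4, #7

#4: mass 595≤679, torque 36.8≥7.6, efficiency 74≥56 — dominates #6.
#7: mass 413≤679, torque 29.1≥7.6, efficiency 57≥56 — dominates #6.
Others (#1, #2, #3, #5, #8, #9) are each worse than #6 on at least one objective.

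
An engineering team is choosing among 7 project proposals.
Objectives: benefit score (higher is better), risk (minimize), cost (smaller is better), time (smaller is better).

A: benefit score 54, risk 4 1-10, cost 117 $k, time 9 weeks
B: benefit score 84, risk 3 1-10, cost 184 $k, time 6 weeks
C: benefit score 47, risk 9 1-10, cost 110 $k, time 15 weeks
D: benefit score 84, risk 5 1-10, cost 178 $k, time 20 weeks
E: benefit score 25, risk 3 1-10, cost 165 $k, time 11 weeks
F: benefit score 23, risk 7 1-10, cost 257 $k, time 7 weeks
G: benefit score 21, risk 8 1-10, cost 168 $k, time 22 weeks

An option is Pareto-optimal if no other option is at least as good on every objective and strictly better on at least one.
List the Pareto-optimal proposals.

A: not dominated.
B: not dominated (best time).
C: not dominated (best cost).
D: not dominated.
E: not dominated.
F: dominated by B (benefit score 84≥23, risk 3≤7, cost 184≤257, time 6≤7).
G: dominated by A (benefit score 54≥21, risk 4≤8, cost 117≤168, time 9≤22).

A, B, C, D, E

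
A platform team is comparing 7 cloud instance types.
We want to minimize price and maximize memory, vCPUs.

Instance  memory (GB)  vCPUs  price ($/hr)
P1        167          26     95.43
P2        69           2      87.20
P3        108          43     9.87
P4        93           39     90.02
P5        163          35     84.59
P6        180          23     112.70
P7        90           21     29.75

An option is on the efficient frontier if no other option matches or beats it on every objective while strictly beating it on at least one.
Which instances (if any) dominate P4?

P3

P3: memory 108≥93, vCPUs 43≥39, price 9.87≤90.02 — dominates P4.
Others (P1, P2, P5, P6, P7) are each worse than P4 on at least one objective.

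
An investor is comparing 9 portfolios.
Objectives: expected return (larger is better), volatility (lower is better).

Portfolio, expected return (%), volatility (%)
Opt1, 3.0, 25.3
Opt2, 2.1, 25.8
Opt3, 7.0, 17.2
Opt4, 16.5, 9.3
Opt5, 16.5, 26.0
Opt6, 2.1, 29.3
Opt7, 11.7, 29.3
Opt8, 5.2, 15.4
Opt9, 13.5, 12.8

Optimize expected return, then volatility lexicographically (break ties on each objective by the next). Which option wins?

First maximize expected return: best is 16.5, kept {Opt4, Opt5}.
Then minimize volatility: best is 9.3, kept {Opt4}.

Opt4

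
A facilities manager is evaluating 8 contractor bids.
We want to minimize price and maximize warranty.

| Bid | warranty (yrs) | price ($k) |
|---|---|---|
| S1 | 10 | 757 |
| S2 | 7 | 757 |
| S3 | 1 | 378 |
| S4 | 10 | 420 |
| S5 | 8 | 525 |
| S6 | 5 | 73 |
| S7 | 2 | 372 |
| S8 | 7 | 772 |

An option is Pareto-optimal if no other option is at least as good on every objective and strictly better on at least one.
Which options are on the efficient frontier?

S1: dominated by S4 (warranty 10≥10, price 420≤757).
S2: dominated by S1 (warranty 10≥7, price 757≤757).
S3: dominated by S6 (warranty 5≥1, price 73≤378).
S4: not dominated.
S5: dominated by S4 (warranty 10≥8, price 420≤525).
S6: not dominated (best price).
S7: dominated by S6 (warranty 5≥2, price 73≤372).
S8: dominated by S1 (warranty 10≥7, price 757≤772).

S4, S6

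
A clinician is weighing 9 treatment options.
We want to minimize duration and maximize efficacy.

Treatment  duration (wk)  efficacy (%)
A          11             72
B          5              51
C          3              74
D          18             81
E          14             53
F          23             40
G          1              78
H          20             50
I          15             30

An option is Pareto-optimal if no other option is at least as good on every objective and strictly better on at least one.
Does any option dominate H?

A vs H: duration 11≤20, efficacy 72≥50 — A is at least as good on every objective and strictly better on at least one, so A dominates H.

Yes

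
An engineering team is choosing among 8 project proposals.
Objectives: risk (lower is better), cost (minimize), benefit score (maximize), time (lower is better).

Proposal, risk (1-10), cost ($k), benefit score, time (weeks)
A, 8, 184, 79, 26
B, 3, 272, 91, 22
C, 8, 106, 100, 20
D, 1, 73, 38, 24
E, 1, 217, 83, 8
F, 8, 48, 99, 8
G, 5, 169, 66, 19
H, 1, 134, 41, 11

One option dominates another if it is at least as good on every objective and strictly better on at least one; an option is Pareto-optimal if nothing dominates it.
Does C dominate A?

C vs A: risk 8≤8, cost 106≤184, benefit score 100≥79, time 20≤26 — C is at least as good on every objective with at least one strict improvement.

Yes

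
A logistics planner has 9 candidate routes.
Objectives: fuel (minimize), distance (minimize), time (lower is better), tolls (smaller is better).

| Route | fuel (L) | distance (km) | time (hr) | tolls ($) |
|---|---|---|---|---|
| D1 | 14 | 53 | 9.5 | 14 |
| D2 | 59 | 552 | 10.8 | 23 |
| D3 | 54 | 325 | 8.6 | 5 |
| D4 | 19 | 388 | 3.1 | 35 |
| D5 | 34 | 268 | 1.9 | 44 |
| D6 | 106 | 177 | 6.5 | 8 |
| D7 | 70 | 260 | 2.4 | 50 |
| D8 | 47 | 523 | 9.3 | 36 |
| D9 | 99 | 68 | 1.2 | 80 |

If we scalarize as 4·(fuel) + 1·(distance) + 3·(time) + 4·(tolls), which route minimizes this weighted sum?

D1: 4·14 + 1·53 + 3·9.5 + 4·14 = 193.5
D2: 4·59 + 1·552 + 3·10.8 + 4·23 = 912.4
D3: 4·54 + 1·325 + 3·8.6 + 4·5 = 586.8
D4: 4·19 + 1·388 + 3·3.1 + 4·35 = 613.3
D5: 4·34 + 1·268 + 3·1.9 + 4·44 = 585.7
D6: 4·106 + 1·177 + 3·6.5 + 4·8 = 652.5
D7: 4·70 + 1·260 + 3·2.4 + 4·50 = 747.2
D8: 4·47 + 1·523 + 3·9.3 + 4·36 = 882.9
D9: 4·99 + 1·68 + 3·1.2 + 4·80 = 787.6
Lowest: D1 at 193.5.

D1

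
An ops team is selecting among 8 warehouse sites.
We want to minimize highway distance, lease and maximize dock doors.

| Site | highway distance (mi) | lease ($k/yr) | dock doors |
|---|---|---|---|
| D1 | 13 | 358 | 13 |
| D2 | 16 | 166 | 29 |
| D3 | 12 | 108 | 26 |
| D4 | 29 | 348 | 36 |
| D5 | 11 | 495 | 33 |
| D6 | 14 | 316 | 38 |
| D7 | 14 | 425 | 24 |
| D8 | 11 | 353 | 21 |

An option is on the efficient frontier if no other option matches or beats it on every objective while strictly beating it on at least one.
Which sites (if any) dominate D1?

D3, D8

D3: highway distance 12≤13, lease 108≤358, dock doors 26≥13 — dominates D1.
D8: highway distance 11≤13, lease 353≤358, dock doors 21≥13 — dominates D1.
Others (D2, D4, D5, D6, D7) are each worse than D1 on at least one objective.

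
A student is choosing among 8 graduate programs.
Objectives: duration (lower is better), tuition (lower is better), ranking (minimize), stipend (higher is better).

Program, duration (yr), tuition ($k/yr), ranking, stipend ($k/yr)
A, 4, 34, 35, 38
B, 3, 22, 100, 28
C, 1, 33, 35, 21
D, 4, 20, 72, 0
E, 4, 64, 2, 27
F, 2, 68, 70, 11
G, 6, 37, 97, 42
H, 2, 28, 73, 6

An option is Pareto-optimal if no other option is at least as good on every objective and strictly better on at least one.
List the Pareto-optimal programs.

A, B, C, D, E, G, H

A: not dominated.
B: not dominated.
C: not dominated (best duration).
D: not dominated (best tuition).
E: not dominated (best ranking).
F: dominated by C (duration 1≤2, tuition 33≤68, ranking 35≤70, stipend 21≥11).
G: not dominated (best stipend).
H: not dominated.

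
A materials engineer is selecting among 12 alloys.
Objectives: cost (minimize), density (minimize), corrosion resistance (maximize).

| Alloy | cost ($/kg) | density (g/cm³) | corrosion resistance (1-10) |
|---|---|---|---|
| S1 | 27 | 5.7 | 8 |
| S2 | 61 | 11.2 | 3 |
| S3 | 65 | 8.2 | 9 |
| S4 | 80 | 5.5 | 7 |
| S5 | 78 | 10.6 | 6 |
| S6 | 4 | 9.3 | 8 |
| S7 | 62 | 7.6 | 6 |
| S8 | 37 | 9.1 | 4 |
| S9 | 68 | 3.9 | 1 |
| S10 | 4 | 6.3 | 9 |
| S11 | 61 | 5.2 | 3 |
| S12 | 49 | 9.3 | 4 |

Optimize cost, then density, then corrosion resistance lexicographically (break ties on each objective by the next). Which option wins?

S10

First minimize cost: best is 4, kept {S6, S10}.
Then minimize density: best is 6.3, kept {S10}.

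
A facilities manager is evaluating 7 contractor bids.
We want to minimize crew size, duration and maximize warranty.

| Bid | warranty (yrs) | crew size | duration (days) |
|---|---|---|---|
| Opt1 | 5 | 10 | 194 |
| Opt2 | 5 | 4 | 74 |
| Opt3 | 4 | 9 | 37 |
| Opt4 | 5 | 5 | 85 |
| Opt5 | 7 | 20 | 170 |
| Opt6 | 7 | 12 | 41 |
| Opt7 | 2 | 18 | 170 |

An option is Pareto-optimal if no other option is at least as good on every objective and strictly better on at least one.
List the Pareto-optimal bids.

Opt1: dominated by Opt2 (warranty 5≥5, crew size 4≤10, duration 74≤194).
Opt2: not dominated (best crew size).
Opt3: not dominated (best duration).
Opt4: dominated by Opt2 (warranty 5≥5, crew size 4≤5, duration 74≤85).
Opt5: dominated by Opt6 (warranty 7≥7, crew size 12≤20, duration 41≤170).
Opt6: not dominated.
Opt7: dominated by Opt2 (warranty 5≥2, crew size 4≤18, duration 74≤170).

Opt2, Opt3, Opt6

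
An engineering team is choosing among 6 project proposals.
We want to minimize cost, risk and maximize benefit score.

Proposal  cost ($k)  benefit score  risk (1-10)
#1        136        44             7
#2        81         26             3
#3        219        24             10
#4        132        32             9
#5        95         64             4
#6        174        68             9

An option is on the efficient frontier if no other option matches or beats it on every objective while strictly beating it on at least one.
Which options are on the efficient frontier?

#1: dominated by #5 (cost 95≤136, benefit score 64≥44, risk 4≤7).
#2: not dominated (best cost).
#3: dominated by #1 (cost 136≤219, benefit score 44≥24, risk 7≤10).
#4: dominated by #5 (cost 95≤132, benefit score 64≥32, risk 4≤9).
#5: not dominated.
#6: not dominated (best benefit score).

#2, #5, #6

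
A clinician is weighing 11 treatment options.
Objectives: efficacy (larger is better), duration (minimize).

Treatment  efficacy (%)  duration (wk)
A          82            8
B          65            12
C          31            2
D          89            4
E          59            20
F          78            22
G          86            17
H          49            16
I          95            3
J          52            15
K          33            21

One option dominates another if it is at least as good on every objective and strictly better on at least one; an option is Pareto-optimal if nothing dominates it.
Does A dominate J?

Yes

A vs J: efficacy 82≥52, duration 8≤15 — A is at least as good on every objective with at least one strict improvement.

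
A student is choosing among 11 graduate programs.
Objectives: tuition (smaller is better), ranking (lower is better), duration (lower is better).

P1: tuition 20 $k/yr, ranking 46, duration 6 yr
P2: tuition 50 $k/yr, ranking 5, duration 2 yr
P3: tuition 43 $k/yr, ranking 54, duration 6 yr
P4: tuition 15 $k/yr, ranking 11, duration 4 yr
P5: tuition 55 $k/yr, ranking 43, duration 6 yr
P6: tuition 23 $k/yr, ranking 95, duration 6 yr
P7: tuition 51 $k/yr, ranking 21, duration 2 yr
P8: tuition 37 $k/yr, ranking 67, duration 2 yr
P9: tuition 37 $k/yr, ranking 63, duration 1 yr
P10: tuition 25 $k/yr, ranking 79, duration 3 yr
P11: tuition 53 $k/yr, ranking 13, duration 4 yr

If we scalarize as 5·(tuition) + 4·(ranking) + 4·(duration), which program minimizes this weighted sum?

P4

P1: 5·20 + 4·46 + 4·6 = 308
P2: 5·50 + 4·5 + 4·2 = 278
P3: 5·43 + 4·54 + 4·6 = 455
P4: 5·15 + 4·11 + 4·4 = 135
P5: 5·55 + 4·43 + 4·6 = 471
P6: 5·23 + 4·95 + 4·6 = 519
P7: 5·51 + 4·21 + 4·2 = 347
P8: 5·37 + 4·67 + 4·2 = 461
P9: 5·37 + 4·63 + 4·1 = 441
P10: 5·25 + 4·79 + 4·3 = 453
P11: 5·53 + 4·13 + 4·4 = 333
Lowest: P4 at 135.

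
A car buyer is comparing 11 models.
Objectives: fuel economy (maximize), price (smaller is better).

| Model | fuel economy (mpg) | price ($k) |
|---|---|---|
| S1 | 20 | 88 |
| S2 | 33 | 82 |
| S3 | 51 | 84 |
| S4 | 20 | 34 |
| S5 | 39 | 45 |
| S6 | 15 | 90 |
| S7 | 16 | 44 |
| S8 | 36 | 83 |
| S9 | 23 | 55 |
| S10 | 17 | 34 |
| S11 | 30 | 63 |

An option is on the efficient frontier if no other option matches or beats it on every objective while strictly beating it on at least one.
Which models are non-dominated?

S3, S4, S5

S1: dominated by S2 (fuel economy 33≥20, price 82≤88).
S2: dominated by S5 (fuel economy 39≥33, price 45≤82).
S3: not dominated (best fuel economy).
S4: not dominated.
S5: not dominated.
S6: dominated by S1 (fuel economy 20≥15, price 88≤90).
S7: dominated by S4 (fuel economy 20≥16, price 34≤44).
S8: dominated by S5 (fuel economy 39≥36, price 45≤83).
S9: dominated by S5 (fuel economy 39≥23, price 45≤55).
S10: dominated by S4 (fuel economy 20≥17, price 34≤34).
S11: dominated by S5 (fuel economy 39≥30, price 45≤63).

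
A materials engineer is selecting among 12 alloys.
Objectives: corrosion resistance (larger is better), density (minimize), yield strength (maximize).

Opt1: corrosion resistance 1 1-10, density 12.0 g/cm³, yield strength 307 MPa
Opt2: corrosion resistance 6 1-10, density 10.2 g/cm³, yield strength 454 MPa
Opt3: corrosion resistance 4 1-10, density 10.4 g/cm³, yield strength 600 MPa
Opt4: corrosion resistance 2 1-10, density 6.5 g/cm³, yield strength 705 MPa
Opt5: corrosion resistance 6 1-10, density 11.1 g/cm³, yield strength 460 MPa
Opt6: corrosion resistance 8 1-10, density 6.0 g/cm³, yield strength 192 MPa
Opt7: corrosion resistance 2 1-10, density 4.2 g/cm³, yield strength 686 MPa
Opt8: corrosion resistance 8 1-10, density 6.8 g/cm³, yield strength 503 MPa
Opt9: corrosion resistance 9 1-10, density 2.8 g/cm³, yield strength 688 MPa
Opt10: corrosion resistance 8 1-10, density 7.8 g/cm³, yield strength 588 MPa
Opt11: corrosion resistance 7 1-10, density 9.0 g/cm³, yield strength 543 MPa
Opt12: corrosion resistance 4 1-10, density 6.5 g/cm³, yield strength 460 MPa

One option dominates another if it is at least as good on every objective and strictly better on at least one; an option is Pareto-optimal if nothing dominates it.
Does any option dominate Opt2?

Yes

Opt8 vs Opt2: corrosion resistance 8≥6, density 6.8≤10.2, yield strength 503≥454 — Opt8 is at least as good on every objective and strictly better on at least one, so Opt8 dominates Opt2.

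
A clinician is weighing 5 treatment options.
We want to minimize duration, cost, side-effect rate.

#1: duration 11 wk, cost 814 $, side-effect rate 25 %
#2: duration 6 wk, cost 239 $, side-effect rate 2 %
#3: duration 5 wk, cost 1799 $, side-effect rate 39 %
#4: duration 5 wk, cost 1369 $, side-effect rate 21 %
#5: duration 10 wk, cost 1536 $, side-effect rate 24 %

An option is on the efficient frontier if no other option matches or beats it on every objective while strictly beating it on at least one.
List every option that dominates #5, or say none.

#2: duration 6≤10, cost 239≤1536, side-effect rate 2≤24 — dominates #5.
#4: duration 5≤10, cost 1369≤1536, side-effect rate 21≤24 — dominates #5.
Others (#1, #3) are each worse than #5 on at least one objective.

#2, #4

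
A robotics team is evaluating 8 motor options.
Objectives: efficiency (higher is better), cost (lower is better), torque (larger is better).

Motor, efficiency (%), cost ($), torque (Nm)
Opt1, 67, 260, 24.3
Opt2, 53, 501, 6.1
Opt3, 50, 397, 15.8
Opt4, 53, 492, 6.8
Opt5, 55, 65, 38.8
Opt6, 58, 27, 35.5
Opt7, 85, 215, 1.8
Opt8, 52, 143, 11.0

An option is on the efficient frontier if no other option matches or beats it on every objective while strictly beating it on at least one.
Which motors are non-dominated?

Opt1: not dominated.
Opt2: dominated by Opt1 (efficiency 67≥53, cost 260≤501, torque 24.3≥6.1).
Opt3: dominated by Opt1 (efficiency 67≥50, cost 260≤397, torque 24.3≥15.8).
Opt4: dominated by Opt1 (efficiency 67≥53, cost 260≤492, torque 24.3≥6.8).
Opt5: not dominated (best torque).
Opt6: not dominated (best cost).
Opt7: not dominated (best efficiency).
Opt8: dominated by Opt5 (efficiency 55≥52, cost 65≤143, torque 38.8≥11.0).

Opt1, Opt5, Opt6, Opt7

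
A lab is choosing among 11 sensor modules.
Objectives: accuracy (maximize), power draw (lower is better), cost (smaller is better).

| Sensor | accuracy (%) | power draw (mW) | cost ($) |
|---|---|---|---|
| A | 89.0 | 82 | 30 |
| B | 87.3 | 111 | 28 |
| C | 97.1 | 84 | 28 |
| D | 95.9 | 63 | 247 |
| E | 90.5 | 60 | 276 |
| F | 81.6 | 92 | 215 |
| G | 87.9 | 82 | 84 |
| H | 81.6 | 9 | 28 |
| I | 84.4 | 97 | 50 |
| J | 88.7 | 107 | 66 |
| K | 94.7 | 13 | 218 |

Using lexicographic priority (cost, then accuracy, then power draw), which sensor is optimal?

First minimize cost: best is 28, kept {B, C, H}.
Then maximize accuracy: best is 97.1, kept {C}.

C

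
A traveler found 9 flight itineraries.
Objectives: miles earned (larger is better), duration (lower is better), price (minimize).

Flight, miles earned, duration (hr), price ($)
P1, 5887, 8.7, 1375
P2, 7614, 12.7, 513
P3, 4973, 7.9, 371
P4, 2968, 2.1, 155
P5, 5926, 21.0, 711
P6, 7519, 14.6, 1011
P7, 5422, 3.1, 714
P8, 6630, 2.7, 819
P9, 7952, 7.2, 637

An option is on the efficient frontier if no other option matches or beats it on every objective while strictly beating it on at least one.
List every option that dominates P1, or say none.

P8, P9

P8: miles earned 6630≥5887, duration 2.7≤8.7, price 819≤1375 — dominates P1.
P9: miles earned 7952≥5887, duration 7.2≤8.7, price 637≤1375 — dominates P1.
Others (P2, P3, P4, P5, P6, P7) are each worse than P1 on at least one objective.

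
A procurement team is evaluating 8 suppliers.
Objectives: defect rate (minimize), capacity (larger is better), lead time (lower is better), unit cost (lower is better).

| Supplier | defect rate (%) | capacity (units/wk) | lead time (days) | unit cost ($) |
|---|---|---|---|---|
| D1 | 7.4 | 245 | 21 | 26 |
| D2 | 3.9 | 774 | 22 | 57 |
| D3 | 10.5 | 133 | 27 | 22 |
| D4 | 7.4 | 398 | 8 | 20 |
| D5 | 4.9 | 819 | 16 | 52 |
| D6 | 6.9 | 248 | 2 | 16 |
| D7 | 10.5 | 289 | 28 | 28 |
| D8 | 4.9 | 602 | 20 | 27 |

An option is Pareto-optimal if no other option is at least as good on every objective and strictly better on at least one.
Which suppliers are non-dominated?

D2, D4, D5, D6, D8

D1: dominated by D4 (defect rate 7.4≤7.4, capacity 398≥245, lead time 8≤21, unit cost 20≤26).
D2: not dominated (best defect rate).
D3: dominated by D4 (defect rate 7.4≤10.5, capacity 398≥133, lead time 8≤27, unit cost 20≤22).
D4: not dominated.
D5: not dominated (best capacity).
D6: not dominated (best lead time).
D7: dominated by D4 (defect rate 7.4≤10.5, capacity 398≥289, lead time 8≤28, unit cost 20≤28).
D8: not dominated.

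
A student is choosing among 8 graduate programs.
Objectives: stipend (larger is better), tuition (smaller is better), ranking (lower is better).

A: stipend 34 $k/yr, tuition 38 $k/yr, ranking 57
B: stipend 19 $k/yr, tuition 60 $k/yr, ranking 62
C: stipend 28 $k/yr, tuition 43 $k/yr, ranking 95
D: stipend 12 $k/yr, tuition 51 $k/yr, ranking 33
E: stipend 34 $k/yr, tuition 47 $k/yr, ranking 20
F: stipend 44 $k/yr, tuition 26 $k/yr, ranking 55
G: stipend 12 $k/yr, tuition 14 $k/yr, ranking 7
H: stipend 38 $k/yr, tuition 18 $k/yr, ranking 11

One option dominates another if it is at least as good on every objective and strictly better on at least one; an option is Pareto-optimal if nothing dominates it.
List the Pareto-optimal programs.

F, G, H

A: dominated by F (stipend 44≥34, tuition 26≤38, ranking 55≤57).
B: dominated by A (stipend 34≥19, tuition 38≤60, ranking 57≤62).
C: dominated by A (stipend 34≥28, tuition 38≤43, ranking 57≤95).
D: dominated by E (stipend 34≥12, tuition 47≤51, ranking 20≤33).
E: dominated by H (stipend 38≥34, tuition 18≤47, ranking 11≤20).
F: not dominated (best stipend).
G: not dominated (best tuition).
H: not dominated.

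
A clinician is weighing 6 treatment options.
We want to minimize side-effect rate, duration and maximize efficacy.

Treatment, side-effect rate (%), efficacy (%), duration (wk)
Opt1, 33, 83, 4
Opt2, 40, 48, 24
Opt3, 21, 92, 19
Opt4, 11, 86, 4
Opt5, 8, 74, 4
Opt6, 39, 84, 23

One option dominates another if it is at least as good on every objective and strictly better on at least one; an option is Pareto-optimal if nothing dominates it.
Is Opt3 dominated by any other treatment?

No

Opt1: worse on side-effect rate (33 vs 21).
Opt2: worse on side-effect rate (40 vs 21).
Opt4: worse on efficacy (86 vs 92).
Opt5: worse on efficacy (74 vs 92).
Opt6: worse on side-effect rate (39 vs 21).
No option is at least as good as Opt3 on every objective and strictly better on one.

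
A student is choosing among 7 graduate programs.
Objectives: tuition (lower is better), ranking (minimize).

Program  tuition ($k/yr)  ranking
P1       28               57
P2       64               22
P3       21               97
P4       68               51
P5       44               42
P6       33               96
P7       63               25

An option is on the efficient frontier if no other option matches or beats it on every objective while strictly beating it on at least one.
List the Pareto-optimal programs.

P1, P2, P3, P5, P7

P1: not dominated.
P2: not dominated (best ranking).
P3: not dominated (best tuition).
P4: dominated by P2 (tuition 64≤68, ranking 22≤51).
P5: not dominated.
P6: dominated by P1 (tuition 28≤33, ranking 57≤96).
P7: not dominated.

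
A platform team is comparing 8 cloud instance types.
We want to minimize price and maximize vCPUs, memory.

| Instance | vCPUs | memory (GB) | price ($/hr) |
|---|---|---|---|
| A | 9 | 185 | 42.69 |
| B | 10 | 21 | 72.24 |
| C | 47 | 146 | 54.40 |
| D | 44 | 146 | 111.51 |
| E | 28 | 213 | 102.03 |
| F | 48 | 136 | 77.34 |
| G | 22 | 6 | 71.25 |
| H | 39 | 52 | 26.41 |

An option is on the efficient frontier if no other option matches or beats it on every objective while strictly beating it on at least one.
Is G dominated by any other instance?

Yes

C vs G: vCPUs 47≥22, memory 146≥6, price 54.40≤71.25 — C is at least as good on every objective and strictly better on at least one, so C dominates G.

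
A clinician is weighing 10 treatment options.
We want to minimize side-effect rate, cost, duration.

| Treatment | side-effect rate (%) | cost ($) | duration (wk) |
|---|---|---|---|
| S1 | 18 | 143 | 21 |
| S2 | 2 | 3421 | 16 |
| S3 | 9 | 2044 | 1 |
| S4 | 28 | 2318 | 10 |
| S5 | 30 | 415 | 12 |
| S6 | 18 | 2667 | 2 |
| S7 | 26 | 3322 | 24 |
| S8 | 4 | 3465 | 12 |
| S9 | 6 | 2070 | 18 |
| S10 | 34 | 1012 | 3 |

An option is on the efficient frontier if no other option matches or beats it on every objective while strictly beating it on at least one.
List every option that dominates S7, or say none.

S1: side-effect rate 18≤26, cost 143≤3322, duration 21≤24 — dominates S7.
S3: side-effect rate 9≤26, cost 2044≤3322, duration 1≤24 — dominates S7.
S6: side-effect rate 18≤26, cost 2667≤3322, duration 2≤24 — dominates S7.
S9: side-effect rate 6≤26, cost 2070≤3322, duration 18≤24 — dominates S7.
Others (S2, S4, S5, S8, S10) are each worse than S7 on at least one objective.

S1, S3, S6, S9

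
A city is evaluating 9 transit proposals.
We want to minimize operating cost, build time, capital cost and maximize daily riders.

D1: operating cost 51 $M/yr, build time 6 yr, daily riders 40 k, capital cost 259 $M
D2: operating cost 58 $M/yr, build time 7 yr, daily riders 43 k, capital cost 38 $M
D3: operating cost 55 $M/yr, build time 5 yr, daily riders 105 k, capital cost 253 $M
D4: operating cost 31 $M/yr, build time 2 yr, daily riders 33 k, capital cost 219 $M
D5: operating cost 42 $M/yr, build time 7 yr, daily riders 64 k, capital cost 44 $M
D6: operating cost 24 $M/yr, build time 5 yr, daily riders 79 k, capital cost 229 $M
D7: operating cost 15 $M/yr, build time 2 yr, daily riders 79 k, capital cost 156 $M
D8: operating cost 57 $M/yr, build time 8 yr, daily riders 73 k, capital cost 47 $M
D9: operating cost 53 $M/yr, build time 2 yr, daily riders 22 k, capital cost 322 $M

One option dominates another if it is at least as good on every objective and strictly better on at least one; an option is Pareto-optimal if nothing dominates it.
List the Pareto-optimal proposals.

D2, D3, D5, D7, D8

D1: dominated by D6 (operating cost 24≤51, build time 5≤6, daily riders 79≥40, capital cost 229≤259).
D2: not dominated (best capital cost).
D3: not dominated (best daily riders).
D4: dominated by D7 (operating cost 15≤31, build time 2≤2, daily riders 79≥33, capital cost 156≤219).
D5: not dominated.
D6: dominated by D7 (operating cost 15≤24, build time 2≤5, daily riders 79≥79, capital cost 156≤229).
D7: not dominated (best operating cost).
D8: not dominated.
D9: dominated by D4 (operating cost 31≤53, build time 2≤2, daily riders 33≥22, capital cost 219≤322).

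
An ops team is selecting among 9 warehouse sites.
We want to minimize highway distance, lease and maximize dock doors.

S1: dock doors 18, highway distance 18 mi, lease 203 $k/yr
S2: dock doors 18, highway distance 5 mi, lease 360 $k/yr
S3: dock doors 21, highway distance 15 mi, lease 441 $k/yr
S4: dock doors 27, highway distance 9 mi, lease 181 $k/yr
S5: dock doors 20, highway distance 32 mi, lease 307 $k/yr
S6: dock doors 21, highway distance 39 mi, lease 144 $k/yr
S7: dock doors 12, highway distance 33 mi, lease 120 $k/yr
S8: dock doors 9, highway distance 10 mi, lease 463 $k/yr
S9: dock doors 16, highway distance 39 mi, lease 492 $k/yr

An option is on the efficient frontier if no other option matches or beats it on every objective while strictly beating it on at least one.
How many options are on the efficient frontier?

4

S1: dominated by S4 (dock doors 27≥18, highway distance 9≤18, lease 181≤203).
S2: not dominated (best highway distance).
S3: dominated by S4 (dock doors 27≥21, highway distance 9≤15, lease 181≤441).
S4: not dominated (best dock doors).
S5: dominated by S4 (dock doors 27≥20, highway distance 9≤32, lease 181≤307).
S6: not dominated.
S7: not dominated (best lease).
S8: dominated by S2 (dock doors 18≥9, highway distance 5≤10, lease 360≤463).
S9: dominated by S1 (dock doors 18≥16, highway distance 18≤39, lease 203≤492).
Pareto-optimal: S2, S4, S6, S7 → 4.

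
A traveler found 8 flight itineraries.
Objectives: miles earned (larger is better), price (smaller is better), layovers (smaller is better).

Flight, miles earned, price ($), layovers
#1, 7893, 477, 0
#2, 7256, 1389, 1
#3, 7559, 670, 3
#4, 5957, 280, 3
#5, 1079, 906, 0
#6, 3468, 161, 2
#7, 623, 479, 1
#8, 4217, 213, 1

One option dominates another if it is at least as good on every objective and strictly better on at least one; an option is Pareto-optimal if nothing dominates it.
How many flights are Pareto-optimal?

#1: not dominated (best miles earned).
#2: dominated by #1 (miles earned 7893≥7256, price 477≤1389, layovers 0≤1).
#3: dominated by #1 (miles earned 7893≥7559, price 477≤670, layovers 0≤3).
#4: not dominated.
#5: dominated by #1 (miles earned 7893≥1079, price 477≤906, layovers 0≤0).
#6: not dominated (best price).
#7: dominated by #1 (miles earned 7893≥623, price 477≤479, layovers 0≤1).
#8: not dominated.
Pareto-optimal: #1, #4, #6, #8 → 4.

4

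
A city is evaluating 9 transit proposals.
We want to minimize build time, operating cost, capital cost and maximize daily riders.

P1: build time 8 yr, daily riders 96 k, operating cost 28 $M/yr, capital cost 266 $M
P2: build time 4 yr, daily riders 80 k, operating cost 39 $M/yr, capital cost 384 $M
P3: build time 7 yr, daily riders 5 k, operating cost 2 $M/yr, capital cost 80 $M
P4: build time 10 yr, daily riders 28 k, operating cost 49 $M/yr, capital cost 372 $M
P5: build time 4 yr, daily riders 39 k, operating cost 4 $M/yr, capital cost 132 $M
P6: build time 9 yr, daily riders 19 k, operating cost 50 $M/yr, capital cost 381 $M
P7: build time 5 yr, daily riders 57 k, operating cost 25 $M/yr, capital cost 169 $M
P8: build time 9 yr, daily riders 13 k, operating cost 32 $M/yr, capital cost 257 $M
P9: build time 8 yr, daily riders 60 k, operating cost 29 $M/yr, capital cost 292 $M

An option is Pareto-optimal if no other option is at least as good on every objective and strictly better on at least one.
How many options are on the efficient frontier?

5

P1: not dominated (best daily riders).
P2: not dominated.
P3: not dominated (best operating cost).
P4: dominated by P1 (build time 8≤10, daily riders 96≥28, operating cost 28≤49, capital cost 266≤372).
P5: not dominated.
P6: dominated by P1 (build time 8≤9, daily riders 96≥19, operating cost 28≤50, capital cost 266≤381).
P7: not dominated.
P8: dominated by P5 (build time 4≤9, daily riders 39≥13, operating cost 4≤32, capital cost 132≤257).
P9: dominated by P1 (build time 8≤8, daily riders 96≥60, operating cost 28≤29, capital cost 266≤292).
Pareto-optimal: P1, P2, P3, P5, P7 → 5.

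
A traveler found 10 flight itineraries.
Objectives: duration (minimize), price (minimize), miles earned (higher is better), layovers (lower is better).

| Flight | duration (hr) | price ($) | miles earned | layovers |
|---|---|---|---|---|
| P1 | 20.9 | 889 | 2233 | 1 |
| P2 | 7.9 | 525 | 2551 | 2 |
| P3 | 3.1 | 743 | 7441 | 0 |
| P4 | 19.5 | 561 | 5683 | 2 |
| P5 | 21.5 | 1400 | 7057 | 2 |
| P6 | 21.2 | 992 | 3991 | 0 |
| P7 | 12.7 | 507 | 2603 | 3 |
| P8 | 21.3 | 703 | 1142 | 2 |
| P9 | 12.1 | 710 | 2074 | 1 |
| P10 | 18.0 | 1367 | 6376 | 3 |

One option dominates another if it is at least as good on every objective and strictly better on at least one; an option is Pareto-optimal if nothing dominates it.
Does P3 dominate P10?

Yes

P3 vs P10: duration 3.1≤18.0, price 743≤1367, miles earned 7441≥6376, layovers 0≤3 — P3 is at least as good on every objective with at least one strict improvement.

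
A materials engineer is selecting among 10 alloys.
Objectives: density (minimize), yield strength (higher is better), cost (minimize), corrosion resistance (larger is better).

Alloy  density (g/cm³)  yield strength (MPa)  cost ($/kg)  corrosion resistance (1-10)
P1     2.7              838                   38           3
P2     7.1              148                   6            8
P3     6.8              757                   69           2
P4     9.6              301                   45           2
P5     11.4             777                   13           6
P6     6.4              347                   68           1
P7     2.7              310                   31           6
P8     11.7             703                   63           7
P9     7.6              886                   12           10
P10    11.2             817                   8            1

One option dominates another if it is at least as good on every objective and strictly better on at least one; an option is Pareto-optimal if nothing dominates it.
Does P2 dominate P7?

No

P2 vs P7: P2 is worse on density (7.1 vs 2.7), so it does not dominate P7.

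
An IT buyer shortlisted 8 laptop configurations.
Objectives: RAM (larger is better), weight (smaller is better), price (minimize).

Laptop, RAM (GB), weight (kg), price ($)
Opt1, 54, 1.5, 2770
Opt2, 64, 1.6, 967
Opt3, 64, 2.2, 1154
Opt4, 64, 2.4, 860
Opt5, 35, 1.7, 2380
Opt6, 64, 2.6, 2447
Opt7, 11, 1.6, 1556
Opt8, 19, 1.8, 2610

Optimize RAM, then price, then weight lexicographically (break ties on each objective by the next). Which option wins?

Opt4

First maximize RAM: best is 64, kept {Opt2, Opt3, Opt4, Opt6}.
Then minimize price: best is 860, kept {Opt4}.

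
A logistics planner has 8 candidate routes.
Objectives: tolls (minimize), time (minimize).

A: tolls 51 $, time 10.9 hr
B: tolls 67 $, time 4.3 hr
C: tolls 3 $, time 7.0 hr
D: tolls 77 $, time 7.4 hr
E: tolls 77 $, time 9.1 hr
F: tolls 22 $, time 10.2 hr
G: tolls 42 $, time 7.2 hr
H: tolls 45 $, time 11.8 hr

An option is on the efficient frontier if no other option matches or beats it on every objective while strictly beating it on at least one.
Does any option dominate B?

A: worse on time (10.9 vs 4.3).
C: worse on time (7.0 vs 4.3).
D: worse on tolls (77 vs 67).
E: worse on tolls (77 vs 67).
F: worse on time (10.2 vs 4.3).
G: worse on time (7.2 vs 4.3).
H: worse on time (11.8 vs 4.3).
No option is at least as good as B on every objective and strictly better on one.

No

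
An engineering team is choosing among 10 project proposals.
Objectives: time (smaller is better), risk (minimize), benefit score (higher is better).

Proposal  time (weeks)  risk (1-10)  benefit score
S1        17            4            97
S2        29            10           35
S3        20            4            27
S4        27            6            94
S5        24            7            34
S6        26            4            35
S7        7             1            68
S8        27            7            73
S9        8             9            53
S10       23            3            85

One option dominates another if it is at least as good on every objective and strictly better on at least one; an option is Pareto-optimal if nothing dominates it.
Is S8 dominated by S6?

No

S6 vs S8: S6 is worse on benefit score (35 vs 73), so it does not dominate S8.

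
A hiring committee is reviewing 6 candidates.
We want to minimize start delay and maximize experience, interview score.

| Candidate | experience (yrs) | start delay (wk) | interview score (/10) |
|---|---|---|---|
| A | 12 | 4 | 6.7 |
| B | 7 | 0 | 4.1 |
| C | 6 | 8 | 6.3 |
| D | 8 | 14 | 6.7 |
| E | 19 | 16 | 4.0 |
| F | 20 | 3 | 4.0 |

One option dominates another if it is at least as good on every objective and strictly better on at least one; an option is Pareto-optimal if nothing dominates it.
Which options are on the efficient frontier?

A, B, F

A: not dominated.
B: not dominated (best start delay).
C: dominated by A (experience 12≥6, start delay 4≤8, interview score 6.7≥6.3).
D: dominated by A (experience 12≥8, start delay 4≤14, interview score 6.7≥6.7).
E: dominated by F (experience 20≥19, start delay 3≤16, interview score 4.0≥4.0).
F: not dominated (best experience).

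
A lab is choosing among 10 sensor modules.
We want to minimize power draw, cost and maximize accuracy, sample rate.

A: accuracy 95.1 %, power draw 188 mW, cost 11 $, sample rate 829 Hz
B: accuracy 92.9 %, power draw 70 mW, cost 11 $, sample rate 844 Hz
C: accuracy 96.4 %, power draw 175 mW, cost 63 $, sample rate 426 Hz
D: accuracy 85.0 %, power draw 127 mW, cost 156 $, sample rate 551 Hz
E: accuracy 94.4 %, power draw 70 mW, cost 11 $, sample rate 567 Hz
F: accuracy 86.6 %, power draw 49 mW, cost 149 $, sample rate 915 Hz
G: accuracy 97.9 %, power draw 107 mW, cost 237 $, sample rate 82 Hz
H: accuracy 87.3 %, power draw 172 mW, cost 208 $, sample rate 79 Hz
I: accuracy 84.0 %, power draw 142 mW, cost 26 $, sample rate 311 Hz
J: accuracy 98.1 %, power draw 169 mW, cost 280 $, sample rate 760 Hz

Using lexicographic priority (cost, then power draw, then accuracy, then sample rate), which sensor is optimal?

First minimize cost: best is 11, kept {A, B, E}.
Then minimize power draw: best is 70, kept {B, E}.
Then maximize accuracy: best is 94.4, kept {E}.

E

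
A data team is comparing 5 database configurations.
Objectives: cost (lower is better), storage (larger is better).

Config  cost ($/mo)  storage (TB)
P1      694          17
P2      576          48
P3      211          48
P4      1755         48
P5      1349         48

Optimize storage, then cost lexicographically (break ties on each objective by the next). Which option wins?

P3

First maximize storage: best is 48, kept {P2, P3, P4, P5}.
Then minimize cost: best is 211, kept {P3}.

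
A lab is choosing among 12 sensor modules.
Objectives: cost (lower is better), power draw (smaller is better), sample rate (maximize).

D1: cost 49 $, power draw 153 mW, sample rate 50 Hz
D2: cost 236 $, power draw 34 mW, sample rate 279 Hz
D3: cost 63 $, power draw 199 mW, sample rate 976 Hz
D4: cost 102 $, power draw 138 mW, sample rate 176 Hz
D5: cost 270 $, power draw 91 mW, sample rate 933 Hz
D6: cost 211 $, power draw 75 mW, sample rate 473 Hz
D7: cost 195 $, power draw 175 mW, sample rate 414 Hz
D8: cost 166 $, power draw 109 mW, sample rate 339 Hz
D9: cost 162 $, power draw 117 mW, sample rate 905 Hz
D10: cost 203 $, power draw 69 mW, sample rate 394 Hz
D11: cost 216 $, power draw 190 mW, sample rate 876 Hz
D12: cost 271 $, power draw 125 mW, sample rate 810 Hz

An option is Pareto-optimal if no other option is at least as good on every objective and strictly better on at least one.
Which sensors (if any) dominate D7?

D9

D9: cost 162≤195, power draw 117≤175, sample rate 905≥414 — dominates D7.
Others (D1, D2, D3, D4, D5, D6, D8, D10, D11, D12) are each worse than D7 on at least one objective.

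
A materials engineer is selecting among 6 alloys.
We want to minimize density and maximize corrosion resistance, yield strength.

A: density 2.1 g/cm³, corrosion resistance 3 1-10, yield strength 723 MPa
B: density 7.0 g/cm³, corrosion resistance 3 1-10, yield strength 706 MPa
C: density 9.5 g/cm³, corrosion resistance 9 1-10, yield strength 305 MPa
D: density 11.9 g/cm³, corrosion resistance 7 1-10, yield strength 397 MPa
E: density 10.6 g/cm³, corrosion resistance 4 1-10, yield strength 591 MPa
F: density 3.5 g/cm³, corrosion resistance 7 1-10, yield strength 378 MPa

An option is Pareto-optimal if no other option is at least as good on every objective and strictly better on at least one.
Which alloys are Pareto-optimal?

A: not dominated (best density).
B: dominated by A (density 2.1≤7.0, corrosion resistance 3≥3, yield strength 723≥706).
C: not dominated (best corrosion resistance).
D: not dominated.
E: not dominated.
F: not dominated.

A, C, D, E, F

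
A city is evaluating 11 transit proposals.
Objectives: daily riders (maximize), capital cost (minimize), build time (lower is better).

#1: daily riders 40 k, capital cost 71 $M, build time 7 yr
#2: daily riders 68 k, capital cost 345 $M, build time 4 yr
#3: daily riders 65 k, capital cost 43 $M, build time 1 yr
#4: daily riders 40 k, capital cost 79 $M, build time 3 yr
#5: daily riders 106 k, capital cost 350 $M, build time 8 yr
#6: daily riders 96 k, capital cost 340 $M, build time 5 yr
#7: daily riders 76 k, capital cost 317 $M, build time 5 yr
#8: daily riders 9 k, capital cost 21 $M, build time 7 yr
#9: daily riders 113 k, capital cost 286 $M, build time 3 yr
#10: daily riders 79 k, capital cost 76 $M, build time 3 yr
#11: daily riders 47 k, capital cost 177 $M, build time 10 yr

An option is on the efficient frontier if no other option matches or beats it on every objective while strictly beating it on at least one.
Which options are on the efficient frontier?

#3, #8, #9, #10

#1: dominated by #3 (daily riders 65≥40, capital cost 43≤71, build time 1≤7).
#2: dominated by #9 (daily riders 113≥68, capital cost 286≤345, build time 3≤4).
#3: not dominated (best build time).
#4: dominated by #3 (daily riders 65≥40, capital cost 43≤79, build time 1≤3).
#5: dominated by #9 (daily riders 113≥106, capital cost 286≤350, build time 3≤8).
#6: dominated by #9 (daily riders 113≥96, capital cost 286≤340, build time 3≤5).
#7: dominated by #9 (daily riders 113≥76, capital cost 286≤317, build time 3≤5).
#8: not dominated (best capital cost).
#9: not dominated (best daily riders).
#10: not dominated.
#11: dominated by #3 (daily riders 65≥47, capital cost 43≤177, build time 1≤10).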